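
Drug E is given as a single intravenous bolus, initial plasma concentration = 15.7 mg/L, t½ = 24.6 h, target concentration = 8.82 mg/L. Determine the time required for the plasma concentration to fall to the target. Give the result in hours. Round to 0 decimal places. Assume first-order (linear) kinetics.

k = ln2 / t½ = 0.693147 / 24.6 = 0.02818 h⁻¹
t = ln(C₀ / C) / k = ln(15.70 / 8.82) / 0.02818
  = ln(1.780) / 0.02818 = 0.5766 / 0.02818 = 20.46 h

20 h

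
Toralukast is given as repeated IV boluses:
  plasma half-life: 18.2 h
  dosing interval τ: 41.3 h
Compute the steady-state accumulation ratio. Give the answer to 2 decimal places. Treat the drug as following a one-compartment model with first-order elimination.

k = ln2 / t½ = 0.693147 / 18.2 = 0.03809 h⁻¹
e^(−kτ) = e^(−0.03809 × 41.3) = 0.2074
Accumulation ratio R = 1 / (1 − e^(−kτ)) = 1 / (1 − 0.2074) = 1.262

1.26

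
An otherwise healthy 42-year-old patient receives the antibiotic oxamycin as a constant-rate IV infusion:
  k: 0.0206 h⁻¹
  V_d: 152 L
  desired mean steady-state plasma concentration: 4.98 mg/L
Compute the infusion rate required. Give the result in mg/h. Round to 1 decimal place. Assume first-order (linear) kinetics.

15.6 mg/h

CL = k × Vd = 0.02060 × 152 = 3.131 L/h
At steady state, infusion rate R₀ = Css × CL = 4.98 × 3.131 = 15.59 mg/h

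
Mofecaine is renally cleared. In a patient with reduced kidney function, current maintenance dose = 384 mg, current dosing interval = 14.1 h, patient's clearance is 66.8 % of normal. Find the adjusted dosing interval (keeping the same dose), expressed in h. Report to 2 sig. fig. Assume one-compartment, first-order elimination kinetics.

21 h

To keep the same average steady-state level, dosing rate must scale with clearance.
CL ratio = 66.8 / 100 = 0.6680
New interval (same dose) = 14.1 / 0.6680 = 21.11 h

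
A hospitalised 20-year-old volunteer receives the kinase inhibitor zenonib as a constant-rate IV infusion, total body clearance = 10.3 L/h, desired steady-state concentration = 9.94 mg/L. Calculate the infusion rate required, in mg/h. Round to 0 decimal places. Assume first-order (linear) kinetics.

At steady state, infusion rate R₀ = Css × CL = 9.94 × 10.30 = 102.4 mg/h

102 mg/h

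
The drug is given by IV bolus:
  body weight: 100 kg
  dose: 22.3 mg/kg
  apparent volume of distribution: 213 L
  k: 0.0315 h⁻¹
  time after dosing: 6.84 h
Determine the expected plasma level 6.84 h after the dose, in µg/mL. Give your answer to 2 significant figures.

Total dose = 22.3 × 100 = 2230 mg
C₀ = Dose / Vd = 2230 / 213 = 10.47 mg/L
C = C₀ · e^(−k·t) = 10.47 × e^(−0.03150 × 6.84)
  = 10.47 × 0.8062 = 8.441 mg/L
(8.441 mg/L = 8.441 µg/mL)

8.4 µg/mL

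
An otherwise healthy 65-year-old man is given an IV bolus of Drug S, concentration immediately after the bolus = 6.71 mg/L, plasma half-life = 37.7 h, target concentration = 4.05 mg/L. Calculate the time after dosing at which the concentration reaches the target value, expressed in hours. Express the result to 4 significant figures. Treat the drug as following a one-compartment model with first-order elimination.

k = ln2 / t½ = 0.693147 / 37.7 = 0.01839 h⁻¹
t = ln(C₀ / C) / k = ln(6.710 / 4.05) / 0.01839
  = ln(1.657) / 0.01839 = 0.5050 / 0.01839 = 27.46 h

27.46 h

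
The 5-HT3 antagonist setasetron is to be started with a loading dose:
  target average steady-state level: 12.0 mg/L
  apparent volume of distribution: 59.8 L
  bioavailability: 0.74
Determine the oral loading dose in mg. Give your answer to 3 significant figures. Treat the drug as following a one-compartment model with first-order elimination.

970 mg

LD = Css × Vd / F = 12.0 × 59.8 / 0.74 = 969.7 mg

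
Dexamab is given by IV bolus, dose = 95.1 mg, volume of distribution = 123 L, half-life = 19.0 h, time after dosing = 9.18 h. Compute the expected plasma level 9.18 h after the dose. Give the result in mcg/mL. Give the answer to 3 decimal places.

0.553 mcg/mL

C₀ = Dose / Vd = 95.10 / 123 = 0.7732 mg/L
k = ln2 / t½ = 0.693147 / 19.0 = 0.03648 h⁻¹
C = C₀ · e^(−k·t) = 0.7732 × e^(−0.03648 × 9.18)
  = 0.7732 × 0.7154 = 0.5531 mg/L
(0.5531 mg/L = 0.5531 mcg/mL)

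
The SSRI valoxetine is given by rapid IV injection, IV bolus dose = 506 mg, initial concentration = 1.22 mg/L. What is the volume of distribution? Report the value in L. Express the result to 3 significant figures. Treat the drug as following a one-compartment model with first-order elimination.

Vd = Dose / C₀ = 506.0 / 1.22 = 414.8 L

415 L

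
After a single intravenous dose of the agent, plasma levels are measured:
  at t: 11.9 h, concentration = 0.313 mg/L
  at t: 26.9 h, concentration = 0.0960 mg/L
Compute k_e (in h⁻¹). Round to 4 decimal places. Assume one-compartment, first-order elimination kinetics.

k = ln(C₁/C₂) / (t₂ − t₁) = ln(0.313/0.0960) / (26.9 − 11.9)
  = 1.182 / 15.00 = 0.07880 h⁻¹

0.0788 h⁻¹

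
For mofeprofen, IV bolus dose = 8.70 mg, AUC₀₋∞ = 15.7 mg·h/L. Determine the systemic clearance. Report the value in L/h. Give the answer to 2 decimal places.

0.55 L/h

CL = Dose / AUC = 8.70 / 15.7 = 0.5541 L/h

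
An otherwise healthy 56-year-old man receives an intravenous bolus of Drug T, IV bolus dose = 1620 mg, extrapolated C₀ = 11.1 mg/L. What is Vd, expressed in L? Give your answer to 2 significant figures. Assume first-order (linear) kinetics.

Vd = Dose / C₀ = 1620 / 11.1 = 145.9 L

150 L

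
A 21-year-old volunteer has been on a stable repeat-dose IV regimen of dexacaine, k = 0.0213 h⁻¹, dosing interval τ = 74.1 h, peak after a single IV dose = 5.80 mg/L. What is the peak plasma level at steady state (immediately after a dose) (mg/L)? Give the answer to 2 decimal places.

7.31 mg/L

e^(−kτ) = e^(−0.02130 × 74.1) = 0.2063
Accumulation ratio R = 1 / (1 − e^(−kτ)) = 1 / (1 − 0.2063) = 1.260
Steady-state peak = C₀ × R = 5.80 × 1.260 = 7.308 mg/L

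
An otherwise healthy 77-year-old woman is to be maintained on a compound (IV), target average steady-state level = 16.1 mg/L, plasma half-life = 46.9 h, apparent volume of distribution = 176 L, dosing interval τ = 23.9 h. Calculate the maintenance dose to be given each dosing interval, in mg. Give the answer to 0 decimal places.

1001 mg

k = ln2 / t½ = 0.693147 / 46.9 = 0.01478 h⁻¹
CL = k × Vd = 0.01478 × 176 = 2.601 L/h
At steady state, Dose/τ = Css × CL.
Dose = Css × CL × τ = 16.1 × 2.601 × 23.9 = 1001 mg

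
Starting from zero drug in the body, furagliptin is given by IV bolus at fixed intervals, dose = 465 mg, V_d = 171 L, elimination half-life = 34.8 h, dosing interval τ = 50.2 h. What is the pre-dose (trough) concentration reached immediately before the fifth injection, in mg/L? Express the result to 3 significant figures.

C₀ per dose = Dose / Vd = 465 / 171 = 2.719 mg/L
k = ln2 / t½ = 0.693147 / 34.8 = 0.01992 h⁻¹
Fraction remaining after one interval: r = e^(−kτ) = e^(−0.01992 × 50.2) = 0.3679
Before dose 5, 4 doses have been given (aged 1τ, 2τ, 3τ, 4τ).
C_trough = C₀ × (r + r² + … + r^4) = C₀ × r(1−r^4)/(1−r)
        = 2.719 × 0.3679 × (1 − 0.01832) / (1 − 0.3679) = 1.554 mg/L

1.55 mg/L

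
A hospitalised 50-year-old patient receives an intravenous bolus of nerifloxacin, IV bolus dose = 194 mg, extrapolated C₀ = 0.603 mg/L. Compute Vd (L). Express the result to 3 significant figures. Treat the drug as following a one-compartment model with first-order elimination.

322 L

Vd = Dose / C₀ = 194.0 / 0.603 = 321.7 L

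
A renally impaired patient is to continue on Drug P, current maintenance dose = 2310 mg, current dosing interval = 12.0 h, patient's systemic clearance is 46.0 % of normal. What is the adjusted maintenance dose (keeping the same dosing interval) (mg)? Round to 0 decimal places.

1063 mg

To keep the same average steady-state level, dosing rate must scale with clearance.
CL ratio = 46.0 / 100 = 0.4600
New dose (same interval) = 2310 × 0.4600 = 1063 mg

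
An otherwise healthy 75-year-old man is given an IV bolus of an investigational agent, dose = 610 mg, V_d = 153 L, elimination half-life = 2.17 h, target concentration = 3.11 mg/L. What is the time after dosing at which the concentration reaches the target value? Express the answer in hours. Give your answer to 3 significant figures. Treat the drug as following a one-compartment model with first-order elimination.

C₀ = Dose / Vd = 610.0 / 153 = 3.987 mg/L
k = ln2 / t½ = 0.693147 / 2.17 = 0.3194 h⁻¹
t = ln(C₀ / C) / k = ln(3.987 / 3.11) / 0.3194
  = ln(1.282) / 0.3194 = 0.2484 / 0.3194 = 0.7777 h

0.778 h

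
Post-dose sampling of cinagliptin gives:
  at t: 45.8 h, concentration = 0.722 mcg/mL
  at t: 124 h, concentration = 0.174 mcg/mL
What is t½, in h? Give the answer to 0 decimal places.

38 h

k = ln(C₁/C₂) / (t₂ − t₁) = ln(0.722/0.174) / (124 − 45.8)
  = 1.423 / 78.20 = 0.01820 h⁻¹
t½ = ln2 / k = 0.693147 / 0.01820 = 38.09 h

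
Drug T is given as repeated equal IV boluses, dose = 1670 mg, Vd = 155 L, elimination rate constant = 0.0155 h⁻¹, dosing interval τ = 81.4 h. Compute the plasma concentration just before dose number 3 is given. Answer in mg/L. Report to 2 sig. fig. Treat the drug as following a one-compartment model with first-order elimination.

C₀ per dose = Dose / Vd = 1670 / 155 = 10.77 mg/L
Fraction remaining after one interval: r = e^(−kτ) = e^(−0.01550 × 81.4) = 0.2832
Before dose 3, 2 doses have been given (aged 1τ, 2τ).
C_trough = C₀ × (r + r²) = 10.77 × (0.2832 + 0.08020) = 3.914 mg/L

3.9 mg/L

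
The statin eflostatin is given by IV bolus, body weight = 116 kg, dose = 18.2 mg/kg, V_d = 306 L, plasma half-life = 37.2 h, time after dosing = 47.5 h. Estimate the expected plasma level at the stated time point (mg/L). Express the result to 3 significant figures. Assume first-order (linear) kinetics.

2.85 mg/L

Total dose = 18.2 × 116 = 2111 mg
C₀ = Dose / Vd = 2111 / 306 = 6.899 mg/L
k = ln2 / t½ = 0.693147 / 37.2 = 0.01863 h⁻¹
C = C₀ · e^(−k·t) = 6.899 × e^(−0.01863 × 47.5)
  = 6.899 × 0.4127 = 2.847 mg/L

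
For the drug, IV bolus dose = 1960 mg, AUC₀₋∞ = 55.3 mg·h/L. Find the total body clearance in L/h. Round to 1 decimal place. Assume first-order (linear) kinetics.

CL = Dose / AUC = 1960 / 55.3 = 35.44 L/h

35.4 L/h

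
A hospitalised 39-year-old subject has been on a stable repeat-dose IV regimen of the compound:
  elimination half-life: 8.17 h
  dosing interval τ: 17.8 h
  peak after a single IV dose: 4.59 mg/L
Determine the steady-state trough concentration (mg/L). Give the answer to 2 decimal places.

k = ln2 / t½ = 0.693147 / 8.17 = 0.08484 h⁻¹
e^(−kτ) = e^(−0.08484 × 17.8) = 0.2209
Accumulation ratio R = 1 / (1 − e^(−kτ)) = 1 / (1 − 0.2209) = 1.284
Steady-state trough = C₀ × R × e^(−kτ) = 4.59 × 1.284 × 0.2209 = 1.302 mg/L

1.30 mg/L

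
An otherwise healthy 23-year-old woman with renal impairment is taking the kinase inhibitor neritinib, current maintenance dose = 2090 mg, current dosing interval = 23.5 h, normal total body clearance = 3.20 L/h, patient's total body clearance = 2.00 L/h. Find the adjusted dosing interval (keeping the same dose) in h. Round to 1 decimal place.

37.6 h

To keep the same average steady-state level, dosing rate must scale with clearance.
CL ratio = 2.00 / 3.20 = 0.6250
New interval (same dose) = 23.5 / 0.6250 = 37.60 h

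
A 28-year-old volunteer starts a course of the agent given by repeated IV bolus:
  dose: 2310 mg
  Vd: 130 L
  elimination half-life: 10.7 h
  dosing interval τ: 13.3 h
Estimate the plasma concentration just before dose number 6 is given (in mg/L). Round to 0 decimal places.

C₀ per dose = Dose / Vd = 2310 / 130 = 17.77 mg/L
k = ln2 / t½ = 0.693147 / 10.7 = 0.06478 h⁻¹
Fraction remaining after one interval: r = e^(−kτ) = e^(−0.06478 × 13.3) = 0.4225
Before dose 6, 5 doses have been given (aged 1τ, 2τ, 3τ, 4τ, 5τ).
C_trough = C₀ × (r + r² + … + r^5) = C₀ × r(1−r^5)/(1−r)
        = 17.77 × 0.4225 × (1 − 0.01346) / (1 − 0.4225) = 12.83 mg/L

13 mg/L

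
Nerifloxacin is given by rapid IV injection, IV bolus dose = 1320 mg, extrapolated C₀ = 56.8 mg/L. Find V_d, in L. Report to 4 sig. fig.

23.24 L

Vd = Dose / C₀ = 1320 / 56.8 = 23.24 L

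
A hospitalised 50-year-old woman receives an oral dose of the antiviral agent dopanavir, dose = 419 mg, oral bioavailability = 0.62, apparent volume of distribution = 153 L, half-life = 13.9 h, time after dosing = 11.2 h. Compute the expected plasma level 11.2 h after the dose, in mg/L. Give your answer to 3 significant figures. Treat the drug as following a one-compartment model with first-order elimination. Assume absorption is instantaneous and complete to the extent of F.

0.971 mg/L

Amount reaching circulation = F × Dose = 0.62 × 419.0 = 259.8 mg
C₀ = F·Dose / Vd = 259.8 / 153 = 1.698 mg/L
k = ln2 / t½ = 0.693147 / 13.9 = 0.04987 h⁻¹
C = C₀ · e^(−k·t) = 1.698 × e^(−0.04987 × 11.2)
  = 1.698 × 0.5720 = 0.9713 mg/L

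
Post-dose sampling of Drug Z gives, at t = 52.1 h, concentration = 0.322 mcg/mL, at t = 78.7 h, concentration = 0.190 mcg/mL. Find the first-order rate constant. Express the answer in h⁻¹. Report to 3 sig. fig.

0.0198 h⁻¹

k = ln(C₁/C₂) / (t₂ − t₁) = ln(0.322/0.190) / (78.7 − 52.1)
  = 0.5275 / 26.60 = 0.01983 h⁻¹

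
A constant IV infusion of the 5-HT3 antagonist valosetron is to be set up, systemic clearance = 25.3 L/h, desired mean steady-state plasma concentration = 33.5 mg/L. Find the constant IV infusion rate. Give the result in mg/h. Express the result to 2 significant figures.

850 mg/h

At steady state, infusion rate R₀ = Css × CL = 33.5 × 25.30 = 847.6 mg/h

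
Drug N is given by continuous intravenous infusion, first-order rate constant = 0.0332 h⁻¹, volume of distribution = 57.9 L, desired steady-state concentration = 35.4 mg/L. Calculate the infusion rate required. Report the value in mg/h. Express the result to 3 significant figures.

CL = k × Vd = 0.03320 × 57.9 = 1.922 L/h
At steady state, infusion rate R₀ = Css × CL = 35.4 × 1.922 = 68.04 mg/h

68.0 mg/h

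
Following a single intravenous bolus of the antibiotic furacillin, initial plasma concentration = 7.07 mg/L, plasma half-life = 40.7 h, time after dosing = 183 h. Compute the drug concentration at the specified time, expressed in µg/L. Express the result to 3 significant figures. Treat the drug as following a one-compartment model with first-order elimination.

k = ln2 / t½ = 0.693147 / 40.7 = 0.01703 h⁻¹
C = C₀ · e^(−k·t) = 7.070 × e^(−0.01703 × 183)
  = 7.070 × 0.04431 = 0.3133 mg/L
Convert: 0.3133 mg/L × 1000 = 313.3 µg/L

313 µg/L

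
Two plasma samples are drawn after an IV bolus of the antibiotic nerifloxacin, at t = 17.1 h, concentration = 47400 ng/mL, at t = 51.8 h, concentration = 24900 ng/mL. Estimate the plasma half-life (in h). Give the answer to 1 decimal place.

k = ln(C₁/C₂) / (t₂ − t₁) = ln(47400/24900) / (51.8 − 17.1)
  = 0.6438 / 34.70 = 0.01855 h⁻¹
t½ = ln2 / k = 0.693147 / 0.01855 = 37.37 h

37.4 h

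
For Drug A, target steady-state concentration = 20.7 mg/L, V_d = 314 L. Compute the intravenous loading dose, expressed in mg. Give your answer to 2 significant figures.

6500 mg

LD = Css × Vd = 20.7 × 314 = 6500 mg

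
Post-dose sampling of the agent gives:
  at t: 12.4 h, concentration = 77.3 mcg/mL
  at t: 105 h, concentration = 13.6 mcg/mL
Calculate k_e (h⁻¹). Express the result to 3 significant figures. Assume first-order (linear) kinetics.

k = ln(C₁/C₂) / (t₂ − t₁) = ln(77.3/13.6) / (105 − 12.4)
  = 1.738 / 92.60 = 0.01877 h⁻¹

0.0188 h⁻¹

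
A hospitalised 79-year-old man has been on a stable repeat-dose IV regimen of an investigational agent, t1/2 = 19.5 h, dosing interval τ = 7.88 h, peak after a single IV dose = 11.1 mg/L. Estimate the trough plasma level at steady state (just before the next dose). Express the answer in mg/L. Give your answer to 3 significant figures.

34.3 mg/L

k = ln2 / t½ = 0.693147 / 19.5 = 0.03555 h⁻¹
e^(−kτ) = e^(−0.03555 × 7.88) = 0.7557
Accumulation ratio R = 1 / (1 − e^(−kτ)) = 1 / (1 − 0.7557) = 4.093
Steady-state trough = C₀ × R × e^(−kτ) = 11.1 × 4.093 × 0.7557 = 34.33 mg/L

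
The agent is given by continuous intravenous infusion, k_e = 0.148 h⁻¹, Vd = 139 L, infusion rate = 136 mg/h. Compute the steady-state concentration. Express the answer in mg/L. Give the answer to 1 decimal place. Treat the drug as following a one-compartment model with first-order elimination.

6.6 mg/L

CL = k × Vd = 0.1480 × 139 = 20.57 L/h
At steady state Css = R₀ / CL = 136 / 20.57 = 6.612 mg/L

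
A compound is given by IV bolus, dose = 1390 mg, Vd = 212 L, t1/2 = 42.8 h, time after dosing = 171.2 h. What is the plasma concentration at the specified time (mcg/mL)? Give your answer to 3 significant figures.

0.410 mcg/mL

C₀ = Dose / Vd = 1390 / 212 = 6.557 mg/L
k = ln2 / t½ = 0.693147 / 42.8 = 0.01620 h⁻¹
t / t½ = 171.2 / 42.8 = 4 half-lives
C = C₀ × (1/2)^4 = 6.557 × 0.06250 = 0.4098 mg/L
(0.4098 mg/L = 0.4098 mcg/mL)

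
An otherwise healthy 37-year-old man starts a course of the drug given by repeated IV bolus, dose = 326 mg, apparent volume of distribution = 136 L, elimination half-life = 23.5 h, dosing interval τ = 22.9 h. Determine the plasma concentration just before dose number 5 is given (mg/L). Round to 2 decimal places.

2.32 mg/L

C₀ per dose = Dose / Vd = 326 / 136 = 2.397 mg/L
k = ln2 / t½ = 0.693147 / 23.5 = 0.02950 h⁻¹
Fraction remaining after one interval: r = e^(−kτ) = e^(−0.02950 × 22.9) = 0.5089
Before dose 5, 4 doses have been given (aged 1τ, 2τ, 3τ, 4τ).
C_trough = C₀ × (r + r² + … + r^4) = C₀ × r(1−r^4)/(1−r)
        = 2.397 × 0.5089 × (1 − 0.06707) / (1 − 0.5089) = 2.317 mg/L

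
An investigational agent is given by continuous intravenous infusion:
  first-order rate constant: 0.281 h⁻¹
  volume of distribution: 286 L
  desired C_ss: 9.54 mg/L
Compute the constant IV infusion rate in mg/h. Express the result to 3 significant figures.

CL = k × Vd = 0.2810 × 286 = 80.37 L/h
At steady state, infusion rate R₀ = Css × CL = 9.54 × 80.37 = 766.7 mg/h

767 mg/h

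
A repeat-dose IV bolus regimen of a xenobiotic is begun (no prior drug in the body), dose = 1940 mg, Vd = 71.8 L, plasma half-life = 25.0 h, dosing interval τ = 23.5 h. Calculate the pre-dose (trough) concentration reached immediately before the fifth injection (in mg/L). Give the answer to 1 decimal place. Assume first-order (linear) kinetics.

27.2 mg/L

C₀ per dose = Dose / Vd = 1940 / 71.8 = 27.02 mg/L
k = ln2 / t½ = 0.693147 / 25.0 = 0.02773 h⁻¹
Fraction remaining after one interval: r = e^(−kτ) = e^(−0.02773 × 23.5) = 0.5212
Before dose 5, 4 doses have been given (aged 1τ, 2τ, 3τ, 4τ).
C_trough = C₀ × (r + r² + … + r^4) = C₀ × r(1−r^4)/(1−r)
        = 27.02 × 0.5212 × (1 − 0.07379) / (1 − 0.5212) = 27.24 mg/L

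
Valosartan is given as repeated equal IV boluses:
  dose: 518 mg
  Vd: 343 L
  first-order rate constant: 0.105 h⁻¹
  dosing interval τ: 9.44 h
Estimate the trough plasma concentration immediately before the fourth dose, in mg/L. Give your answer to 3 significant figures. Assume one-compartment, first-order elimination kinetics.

C₀ per dose = Dose / Vd = 518 / 343 = 1.510 mg/L
Fraction remaining after one interval: r = e^(−kτ) = e^(−0.1050 × 9.44) = 0.3711
Before dose 4, 3 doses have been given (aged 1τ, 2τ, 3τ).
C_trough = C₀ × (r + r² + … + r^3) = C₀ × r(1−r^3)/(1−r)
        = 1.510 × 0.3711 × (1 − 0.05111) / (1 − 0.3711) = 0.8455 mg/L

0.846 mg/L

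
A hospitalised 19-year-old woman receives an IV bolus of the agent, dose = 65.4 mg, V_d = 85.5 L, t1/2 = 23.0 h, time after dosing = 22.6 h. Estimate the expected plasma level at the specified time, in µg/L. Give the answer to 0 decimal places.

C₀ = Dose / Vd = 65.40 / 85.5 = 0.7649 mg/L
k = ln2 / t½ = 0.693147 / 23.0 = 0.03014 h⁻¹
C = C₀ · e^(−k·t) = 0.7649 × e^(−0.03014 × 22.6)
  = 0.7649 × 0.5060 = 0.3870 mg/L
Convert: 0.3870 mg/L × 1000 = 387.0 µg/L

387 µg/L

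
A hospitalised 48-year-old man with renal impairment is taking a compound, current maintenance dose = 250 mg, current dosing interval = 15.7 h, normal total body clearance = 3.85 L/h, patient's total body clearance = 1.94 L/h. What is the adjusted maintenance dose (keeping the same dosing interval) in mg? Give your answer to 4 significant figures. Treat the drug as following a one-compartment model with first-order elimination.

To keep the same average steady-state level, dosing rate must scale with clearance.
CL ratio = 1.94 / 3.85 = 0.5039
New dose (same interval) = 250 × 0.5039 = 126.0 mg

126.0 mg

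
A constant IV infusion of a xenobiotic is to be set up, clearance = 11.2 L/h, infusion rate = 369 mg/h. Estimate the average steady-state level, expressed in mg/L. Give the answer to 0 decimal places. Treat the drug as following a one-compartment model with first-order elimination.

At steady state Css = R₀ / CL = 369 / 11.20 = 32.95 mg/L

33 mg/L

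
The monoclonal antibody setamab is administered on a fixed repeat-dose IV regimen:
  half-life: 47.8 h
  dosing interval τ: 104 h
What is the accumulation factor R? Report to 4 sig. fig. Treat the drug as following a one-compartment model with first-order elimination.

1.284

k = ln2 / t½ = 0.693147 / 47.8 = 0.01450 h⁻¹
e^(−kτ) = e^(−0.01450 × 104) = 0.2214
Accumulation ratio R = 1 / (1 − e^(−kτ)) = 1 / (1 − 0.2214) = 1.284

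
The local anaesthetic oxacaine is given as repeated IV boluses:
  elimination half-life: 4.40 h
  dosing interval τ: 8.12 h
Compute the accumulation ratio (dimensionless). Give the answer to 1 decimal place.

k = ln2 / t½ = 0.693147 / 4.40 = 0.1575 h⁻¹
e^(−kτ) = e^(−0.1575 × 8.12) = 0.2783
Accumulation ratio R = 1 / (1 − e^(−kτ)) = 1 / (1 − 0.2783) = 1.386

1.4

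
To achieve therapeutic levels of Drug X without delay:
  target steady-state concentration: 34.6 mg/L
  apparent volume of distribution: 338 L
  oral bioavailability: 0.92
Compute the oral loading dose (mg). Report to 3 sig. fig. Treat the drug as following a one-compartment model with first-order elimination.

LD = Css × Vd / F = 34.6 × 338 / 0.92 = 12710 mg

12700 mg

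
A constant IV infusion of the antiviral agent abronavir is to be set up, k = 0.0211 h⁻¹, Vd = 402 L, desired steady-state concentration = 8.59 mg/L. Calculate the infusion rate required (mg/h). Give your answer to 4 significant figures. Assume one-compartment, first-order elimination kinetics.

72.86 mg/h

CL = k × Vd = 0.02110 × 402 = 8.482 L/h
At steady state, infusion rate R₀ = Css × CL = 8.59 × 8.482 = 72.86 mg/h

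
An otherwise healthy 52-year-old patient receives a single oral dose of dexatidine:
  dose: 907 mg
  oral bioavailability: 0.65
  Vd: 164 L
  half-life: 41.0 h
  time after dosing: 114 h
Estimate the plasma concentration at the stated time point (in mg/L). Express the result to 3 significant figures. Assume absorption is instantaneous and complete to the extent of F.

0.523 mg/L

Amount reaching circulation = F × Dose = 0.65 × 907.0 = 589.6 mg
C₀ = F·Dose / Vd = 589.6 / 164 = 3.595 mg/L
k = ln2 / t½ = 0.693147 / 41.0 = 0.01691 h⁻¹
C = C₀ · e^(−k·t) = 3.595 × e^(−0.01691 × 114)
  = 3.595 × 0.1455 = 0.5231 mg/L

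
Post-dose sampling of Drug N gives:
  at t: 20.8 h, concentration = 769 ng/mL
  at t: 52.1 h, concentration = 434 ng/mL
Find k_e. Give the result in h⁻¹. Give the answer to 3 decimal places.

k = ln(C₁/C₂) / (t₂ − t₁) = ln(769/434) / (52.1 − 20.8)
  = 0.5720 / 31.30 = 0.01827 h⁻¹

0.018 h⁻¹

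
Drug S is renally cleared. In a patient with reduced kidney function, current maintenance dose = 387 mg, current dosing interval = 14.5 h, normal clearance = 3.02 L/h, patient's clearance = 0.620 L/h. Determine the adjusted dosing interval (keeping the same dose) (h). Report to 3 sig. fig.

To keep the same average steady-state level, dosing rate must scale with clearance.
CL ratio = 0.620 / 3.02 = 0.2053
New interval (same dose) = 14.5 / 0.2053 = 70.63 h

70.6 h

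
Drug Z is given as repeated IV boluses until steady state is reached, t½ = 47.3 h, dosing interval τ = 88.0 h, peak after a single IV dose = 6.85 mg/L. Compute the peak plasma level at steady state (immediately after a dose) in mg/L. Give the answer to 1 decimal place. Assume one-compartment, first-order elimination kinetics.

k = ln2 / t½ = 0.693147 / 47.3 = 0.01465 h⁻¹
e^(−kτ) = e^(−0.01465 × 88.0) = 0.2755
Accumulation ratio R = 1 / (1 − e^(−kτ)) = 1 / (1 − 0.2755) = 1.380
Steady-state peak = C₀ × R = 6.85 × 1.380 = 9.453 mg/L

9.5 mg/L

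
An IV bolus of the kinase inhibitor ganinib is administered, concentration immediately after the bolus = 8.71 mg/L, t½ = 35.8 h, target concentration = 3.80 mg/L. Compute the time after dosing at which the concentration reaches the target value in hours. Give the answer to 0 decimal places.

43 h

k = ln2 / t½ = 0.693147 / 35.8 = 0.01936 h⁻¹
t = ln(C₀ / C) / k = ln(8.710 / 3.80) / 0.01936
  = ln(2.292) / 0.01936 = 0.8294 / 0.01936 = 42.84 h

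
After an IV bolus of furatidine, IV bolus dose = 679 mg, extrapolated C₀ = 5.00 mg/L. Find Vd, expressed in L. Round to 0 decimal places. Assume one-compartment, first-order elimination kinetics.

136 L

Vd = Dose / C₀ = 679.0 / 5.00 = 135.8 L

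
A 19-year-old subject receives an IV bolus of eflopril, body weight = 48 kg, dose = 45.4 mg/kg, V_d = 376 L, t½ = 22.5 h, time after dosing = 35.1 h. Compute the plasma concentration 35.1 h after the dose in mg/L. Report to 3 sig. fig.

1.97 mg/L

Total dose = 45.4 × 48 = 2179 mg
C₀ = Dose / Vd = 2179 / 376 = 5.795 mg/L
k = ln2 / t½ = 0.693147 / 22.5 = 0.03081 h⁻¹
C = C₀ · e^(−k·t) = 5.795 × e^(−0.03081 × 35.1)
  = 5.795 × 0.3391 = 1.965 mg/L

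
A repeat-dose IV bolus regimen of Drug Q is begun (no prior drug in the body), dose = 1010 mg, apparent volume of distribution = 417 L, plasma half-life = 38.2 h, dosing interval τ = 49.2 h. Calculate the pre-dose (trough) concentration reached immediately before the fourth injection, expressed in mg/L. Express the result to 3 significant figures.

C₀ per dose = Dose / Vd = 1010 / 417 = 2.422 mg/L
k = ln2 / t½ = 0.693147 / 38.2 = 0.01815 h⁻¹
Fraction remaining after one interval: r = e^(−kτ) = e^(−0.01815 × 49.2) = 0.4094
Before dose 4, 3 doses have been given (aged 1τ, 2τ, 3τ).
C_trough = C₀ × (r + r² + … + r^3) = C₀ × r(1−r^3)/(1−r)
        = 2.422 × 0.4094 × (1 − 0.06862) / (1 − 0.4094) = 1.564 mg/L

1.56 mg/L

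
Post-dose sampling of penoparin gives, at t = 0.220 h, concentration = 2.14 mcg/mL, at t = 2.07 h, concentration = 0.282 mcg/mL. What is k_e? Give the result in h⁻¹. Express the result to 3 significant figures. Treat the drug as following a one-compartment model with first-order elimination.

1.10 h⁻¹

k = ln(C₁/C₂) / (t₂ − t₁) = ln(2.14/0.282) / (2.07 − 0.220)
  = 2.027 / 1.850 = 1.096 h⁻¹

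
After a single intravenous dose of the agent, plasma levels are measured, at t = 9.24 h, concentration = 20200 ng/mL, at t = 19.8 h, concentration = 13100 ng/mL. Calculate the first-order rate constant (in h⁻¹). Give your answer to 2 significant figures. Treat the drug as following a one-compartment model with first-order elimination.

0.041 h⁻¹

k = ln(C₁/C₂) / (t₂ − t₁) = ln(20200/13100) / (19.8 − 9.24)
  = 0.4331 / 10.56 = 0.04101 h⁻¹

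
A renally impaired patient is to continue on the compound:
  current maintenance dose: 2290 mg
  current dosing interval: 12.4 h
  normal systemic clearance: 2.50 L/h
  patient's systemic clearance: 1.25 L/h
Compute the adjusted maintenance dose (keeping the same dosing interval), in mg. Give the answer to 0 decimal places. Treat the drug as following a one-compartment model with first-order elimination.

To keep the same average steady-state level, dosing rate must scale with clearance.
CL ratio = 1.25 / 2.50 = 0.5000
New dose (same interval) = 2290 × 0.5000 = 1145 mg

1145 mg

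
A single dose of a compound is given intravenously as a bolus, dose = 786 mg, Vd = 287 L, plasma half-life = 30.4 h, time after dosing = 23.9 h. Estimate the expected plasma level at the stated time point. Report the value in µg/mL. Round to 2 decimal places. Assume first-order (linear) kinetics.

C₀ = Dose / Vd = 786.0 / 287 = 2.739 mg/L
k = ln2 / t½ = 0.693147 / 30.4 = 0.02280 h⁻¹
C = C₀ · e^(−k·t) = 2.739 × e^(−0.02280 × 23.9)
  = 2.739 × 0.5799 = 1.588 mg/L
(1.588 mg/L = 1.588 µg/mL)

1.59 µg/mL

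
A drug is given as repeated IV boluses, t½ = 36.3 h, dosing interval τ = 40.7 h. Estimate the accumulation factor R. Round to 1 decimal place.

1.9

k = ln2 / t½ = 0.693147 / 36.3 = 0.01909 h⁻¹
e^(−kτ) = e^(−0.01909 × 40.7) = 0.4598
Accumulation ratio R = 1 / (1 − e^(−kτ)) = 1 / (1 − 0.4598) = 1.851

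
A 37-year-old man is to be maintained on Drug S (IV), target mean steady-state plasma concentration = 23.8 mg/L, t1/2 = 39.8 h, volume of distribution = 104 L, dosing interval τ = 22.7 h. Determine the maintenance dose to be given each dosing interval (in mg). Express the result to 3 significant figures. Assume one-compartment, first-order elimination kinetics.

k = ln2 / t½ = 0.693147 / 39.8 = 0.01742 h⁻¹
CL = k × Vd = 0.01742 × 104 = 1.812 L/h
At steady state, Dose/τ = Css × CL.
Dose = Css × CL × τ = 23.8 × 1.812 × 22.7 = 979.0 mg

979 mg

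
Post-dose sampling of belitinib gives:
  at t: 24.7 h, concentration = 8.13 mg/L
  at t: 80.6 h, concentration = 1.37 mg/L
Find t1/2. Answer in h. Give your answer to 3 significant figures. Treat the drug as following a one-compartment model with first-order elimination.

k = ln(C₁/C₂) / (t₂ − t₁) = ln(8.13/1.37) / (80.6 − 24.7)
  = 1.781 / 55.90 = 0.03186 h⁻¹
t½ = ln2 / k = 0.693147 / 0.03186 = 21.76 h

21.8 h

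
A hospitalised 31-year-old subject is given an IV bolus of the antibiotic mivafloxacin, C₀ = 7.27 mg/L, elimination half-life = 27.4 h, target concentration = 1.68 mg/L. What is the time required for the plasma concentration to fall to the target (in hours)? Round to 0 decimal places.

k = ln2 / t½ = 0.693147 / 27.4 = 0.02530 h⁻¹
t = ln(C₀ / C) / k = ln(7.270 / 1.68) / 0.02530
  = ln(4.327) / 0.02530 = 1.465 / 0.02530 = 57.91 h

58 h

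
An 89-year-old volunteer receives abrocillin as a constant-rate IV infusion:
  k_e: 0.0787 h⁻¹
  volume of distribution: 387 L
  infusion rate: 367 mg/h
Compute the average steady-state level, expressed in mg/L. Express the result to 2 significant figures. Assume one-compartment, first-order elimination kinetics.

12 mg/L

CL = k × Vd = 0.07870 × 387 = 30.46 L/h
At steady state Css = R₀ / CL = 367 / 30.46 = 12.05 mg/L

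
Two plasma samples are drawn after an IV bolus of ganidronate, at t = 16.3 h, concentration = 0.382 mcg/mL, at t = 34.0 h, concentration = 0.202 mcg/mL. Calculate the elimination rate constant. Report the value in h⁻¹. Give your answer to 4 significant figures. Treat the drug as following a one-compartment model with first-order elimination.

0.03600 h⁻¹

k = ln(C₁/C₂) / (t₂ − t₁) = ln(0.382/0.202) / (34.0 − 16.3)
  = 0.6372 / 17.70 = 0.03600 h⁻¹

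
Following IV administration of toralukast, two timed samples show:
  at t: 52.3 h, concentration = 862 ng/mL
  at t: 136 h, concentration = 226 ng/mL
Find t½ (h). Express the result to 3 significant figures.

k = ln(C₁/C₂) / (t₂ − t₁) = ln(862/226) / (136 − 52.3)
  = 1.339 / 83.70 = 0.01600 h⁻¹
t½ = ln2 / k = 0.693147 / 0.01600 = 43.32 h

43.3 h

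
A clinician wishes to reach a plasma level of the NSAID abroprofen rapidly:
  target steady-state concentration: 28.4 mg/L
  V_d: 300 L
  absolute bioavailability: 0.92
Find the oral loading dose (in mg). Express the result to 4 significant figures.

LD = Css × Vd / F = 28.4 × 300 / 0.92 = 9261 mg

9261 mg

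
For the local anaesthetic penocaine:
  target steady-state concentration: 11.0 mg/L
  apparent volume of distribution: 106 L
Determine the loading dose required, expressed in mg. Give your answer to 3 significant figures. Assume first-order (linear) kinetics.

1170 mg

LD = Css × Vd = 11.0 × 106 = 1166 mg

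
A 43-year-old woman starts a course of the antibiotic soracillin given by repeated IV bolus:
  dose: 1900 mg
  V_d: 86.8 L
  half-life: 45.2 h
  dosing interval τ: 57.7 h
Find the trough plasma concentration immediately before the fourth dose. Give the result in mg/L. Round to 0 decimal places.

14 mg/L

C₀ per dose = Dose / Vd = 1900 / 86.8 = 21.89 mg/L
k = ln2 / t½ = 0.693147 / 45.2 = 0.01534 h⁻¹
Fraction remaining after one interval: r = e^(−kτ) = e^(−0.01534 × 57.7) = 0.4127
Before dose 4, 3 doses have been given (aged 1τ, 2τ, 3τ).
C_trough = C₀ × (r + r² + … + r^3) = C₀ × r(1−r^3)/(1−r)
        = 21.89 × 0.4127 × (1 − 0.07029) / (1 − 0.4127) = 14.30 mg/L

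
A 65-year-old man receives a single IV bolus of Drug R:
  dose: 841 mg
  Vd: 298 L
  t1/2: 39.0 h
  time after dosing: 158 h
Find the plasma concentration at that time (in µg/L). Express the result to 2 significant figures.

170 µg/L

C₀ = Dose / Vd = 841.0 / 298 = 2.822 mg/L
k = ln2 / t½ = 0.693147 / 39.0 = 0.01777 h⁻¹
C = C₀ · e^(−k·t) = 2.822 × e^(−0.01777 × 158)
  = 2.822 × 0.06035 = 0.1703 mg/L
Convert: 0.1703 mg/L × 1000 = 170.3 µg/L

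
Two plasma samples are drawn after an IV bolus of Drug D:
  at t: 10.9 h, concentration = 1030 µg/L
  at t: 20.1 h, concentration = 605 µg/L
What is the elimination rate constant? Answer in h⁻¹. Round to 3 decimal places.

0.058 h⁻¹

k = ln(C₁/C₂) / (t₂ − t₁) = ln(1030/605) / (20.1 − 10.9)
  = 0.5321 / 9.200 = 0.05784 h⁻¹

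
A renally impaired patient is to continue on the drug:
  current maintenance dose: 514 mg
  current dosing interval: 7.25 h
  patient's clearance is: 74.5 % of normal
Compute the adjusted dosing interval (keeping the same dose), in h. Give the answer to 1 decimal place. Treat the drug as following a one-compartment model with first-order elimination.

To keep the same average steady-state level, dosing rate must scale with clearance.
CL ratio = 74.5 / 100 = 0.7450
New interval (same dose) = 7.25 / 0.7450 = 9.732 h

9.7 h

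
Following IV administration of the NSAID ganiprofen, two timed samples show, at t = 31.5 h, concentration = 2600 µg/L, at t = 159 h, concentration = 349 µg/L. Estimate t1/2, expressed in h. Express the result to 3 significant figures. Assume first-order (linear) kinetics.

44.0 h

k = ln(C₁/C₂) / (t₂ − t₁) = ln(2600/349) / (159 − 31.5)
  = 2.008 / 127.5 = 0.01575 h⁻¹
t½ = ln2 / k = 0.693147 / 0.01575 = 44.01 h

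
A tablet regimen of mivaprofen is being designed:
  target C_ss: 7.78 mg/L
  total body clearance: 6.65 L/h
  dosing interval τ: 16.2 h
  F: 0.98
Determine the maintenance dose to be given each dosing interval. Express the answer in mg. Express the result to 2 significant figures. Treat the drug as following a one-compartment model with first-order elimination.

860 mg

At steady state, F × (Dose/τ) = Css × CL.
Dose = Css × CL × τ / F = 7.78 × 6.650 × 16.2 / 0.98 = 855.2 mg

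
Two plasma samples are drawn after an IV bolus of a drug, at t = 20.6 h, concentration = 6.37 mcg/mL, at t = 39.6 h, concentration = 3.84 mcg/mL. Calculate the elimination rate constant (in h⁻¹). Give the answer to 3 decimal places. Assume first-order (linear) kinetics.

k = ln(C₁/C₂) / (t₂ − t₁) = ln(6.37/3.84) / (39.6 − 20.6)
  = 0.5061 / 19.00 = 0.02664 h⁻¹

0.027 h⁻¹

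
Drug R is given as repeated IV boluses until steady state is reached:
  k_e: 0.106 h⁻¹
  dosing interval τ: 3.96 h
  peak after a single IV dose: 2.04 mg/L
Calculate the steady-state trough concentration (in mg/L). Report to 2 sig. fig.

3.9 mg/L

e^(−kτ) = e^(−0.1060 × 3.96) = 0.6572
Accumulation ratio R = 1 / (1 − e^(−kτ)) = 1 / (1 − 0.6572) = 2.917
Steady-state trough = C₀ × R × e^(−kτ) = 2.04 × 2.917 × 0.6572 = 3.911 mg/L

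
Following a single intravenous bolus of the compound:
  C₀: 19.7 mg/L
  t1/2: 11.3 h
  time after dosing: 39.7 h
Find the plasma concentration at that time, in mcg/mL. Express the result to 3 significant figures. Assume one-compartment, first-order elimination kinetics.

1.73 mcg/mL

k = ln2 / t½ = 0.693147 / 11.3 = 0.06134 h⁻¹
C = C₀ · e^(−k·t) = 19.70 × e^(−0.06134 × 39.7)
  = 19.70 × 0.08758 = 1.725 mg/L
(1.725 mg/L = 1.725 mcg/mL)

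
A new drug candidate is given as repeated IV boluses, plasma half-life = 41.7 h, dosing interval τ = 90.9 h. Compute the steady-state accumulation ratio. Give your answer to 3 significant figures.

1.28

k = ln2 / t½ = 0.693147 / 41.7 = 0.01662 h⁻¹
e^(−kτ) = e^(−0.01662 × 90.9) = 0.2207
Accumulation ratio R = 1 / (1 − e^(−kτ)) = 1 / (1 − 0.2207) = 1.283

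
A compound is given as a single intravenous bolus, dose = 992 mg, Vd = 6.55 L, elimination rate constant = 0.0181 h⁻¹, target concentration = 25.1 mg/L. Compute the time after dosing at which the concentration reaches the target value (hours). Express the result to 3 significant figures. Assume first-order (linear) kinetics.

C₀ = Dose / Vd = 992.0 / 6.55 = 151.5 mg/L
t = ln(C₀ / C) / k = ln(151.5 / 25.1) / 0.01810
  = ln(6.036) / 0.01810 = 1.798 / 0.01810 = 99.34 h

99.3 h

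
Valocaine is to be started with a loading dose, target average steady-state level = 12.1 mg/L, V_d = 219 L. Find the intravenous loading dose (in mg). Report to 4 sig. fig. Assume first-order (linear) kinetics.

2650 mg

LD = Css × Vd = 12.1 × 219 = 2650 mg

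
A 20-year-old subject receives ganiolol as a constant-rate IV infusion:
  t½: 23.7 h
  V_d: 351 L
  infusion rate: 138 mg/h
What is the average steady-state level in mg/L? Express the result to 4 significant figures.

13.44 mg/L

k = ln2 / t½ = 0.693147 / 23.7 = 0.02925 h⁻¹
CL = k × Vd = 0.02925 × 351 = 10.27 L/h
At steady state Css = R₀ / CL = 138 / 10.27 = 13.44 mg/L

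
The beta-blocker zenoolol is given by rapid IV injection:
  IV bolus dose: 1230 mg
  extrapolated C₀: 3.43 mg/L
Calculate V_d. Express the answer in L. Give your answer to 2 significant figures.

360 L

Vd = Dose / C₀ = 1230 / 3.43 = 358.6 L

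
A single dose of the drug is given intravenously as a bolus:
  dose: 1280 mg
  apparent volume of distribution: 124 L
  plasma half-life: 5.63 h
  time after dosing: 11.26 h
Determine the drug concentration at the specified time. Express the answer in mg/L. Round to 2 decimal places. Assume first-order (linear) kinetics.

C₀ = Dose / Vd = 1280 / 124 = 10.32 mg/L
k = ln2 / t½ = 0.693147 / 5.63 = 0.1231 h⁻¹
t / t½ = 11.26 / 5.63 = 2 half-lives
C = C₀ × (1/2)^2 = 10.32 × 0.2500 = 2.580 mg/L

2.58 mg/L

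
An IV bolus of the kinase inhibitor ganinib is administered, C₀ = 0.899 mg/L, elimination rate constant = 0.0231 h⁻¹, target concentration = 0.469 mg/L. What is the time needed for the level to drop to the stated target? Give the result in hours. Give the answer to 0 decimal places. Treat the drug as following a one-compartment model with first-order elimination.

t = ln(C₀ / C) / k = ln(0.8990 / 0.469) / 0.02310
  = ln(1.917) / 0.02310 = 0.6508 / 0.02310 = 28.17 h

28 h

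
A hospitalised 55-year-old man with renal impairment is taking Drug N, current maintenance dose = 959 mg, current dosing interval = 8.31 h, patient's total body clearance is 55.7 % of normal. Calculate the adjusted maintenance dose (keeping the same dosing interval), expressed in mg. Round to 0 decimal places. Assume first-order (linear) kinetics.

534 mg

To keep the same average steady-state level, dosing rate must scale with clearance.
CL ratio = 55.7 / 100 = 0.5570
New dose (same interval) = 959 × 0.5570 = 534.2 mg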